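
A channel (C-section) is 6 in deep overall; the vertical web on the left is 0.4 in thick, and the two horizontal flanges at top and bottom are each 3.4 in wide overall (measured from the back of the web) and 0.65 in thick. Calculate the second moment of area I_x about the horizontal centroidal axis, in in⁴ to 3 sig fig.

I_x ≈ 35.2 in⁴

Break the section into simple shapes (no overlaps), measuring from the bottom-left corner of the bounding box.
Web: 0.4 × 6, A = 2.4 in², y = 3 in, Ī = 7.2 in⁴.
Top flange (beyond web): 3 × 0.65, A = 1.95 in², y = 5.675 in, Ī = 0.068656 in⁴.
Bottom flange (beyond web): 3 × 0.65, A = 1.95 in², y = 0.325 in, Ī = 0.068656 in⁴.
By symmetry the centroid is at mid-height, ȳ = 3 in.
Transfer each piece to the horizontal centroidal axis using Ī + A·d² with d = y − 3:
  web: d = 0 in → contributes +7.2 in⁴
  top flange (beyond web): d = 2.675 in → contributes +14.022 in⁴
  bottom flange (beyond web): d = -2.675 in → contributes +14.022 in⁴
Total I = 35.244 in⁴.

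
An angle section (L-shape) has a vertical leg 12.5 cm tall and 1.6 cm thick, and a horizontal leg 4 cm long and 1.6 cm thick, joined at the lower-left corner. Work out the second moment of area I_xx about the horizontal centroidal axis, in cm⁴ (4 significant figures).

Break the section into simple shapes (no overlaps), measuring from the bottom-left corner of the bounding box.
Vertical leg: 1.6 × 12.5, A = 20 cm², y = 6.25 cm, Ī = 260.417 cm⁴.
Horizontal leg (remainder): 2.4 × 1.6, A = 3.84 cm², y = 0.8 cm, Ī = 0.8192 cm⁴.
Centroid: ȳ = ΣA·y / ΣA = 5.37215 cm.
Transfer each piece to the horizontal centroidal axis using Ī + A·d² with d = y − 5.37215:
  vertical leg: d = 0.877852 cm → contributes +275.829 cm⁴
  horizontal leg (remainder): d = -4.57215 cm → contributes +81.0926 cm⁴
Total I = 356.922 cm⁴.

I_xx ≈ 356.9 cm⁴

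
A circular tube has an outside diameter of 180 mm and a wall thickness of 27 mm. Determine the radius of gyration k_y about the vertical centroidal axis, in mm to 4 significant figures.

k_y ≈ 54.93 mm

Treat the section as a set of non-overlapping primitives; coordinates are from the bounding-box lower-left.
Outer circle: ⌀180, A = 25446.9 mm², x = 90 mm, Ī = 51 529 974 mm⁴.
Bore (subtracted): ⌀126, A = 12 469 mm², x = 90 mm, Ī = 12 372 347 mm⁴.
By symmetry the centroid is at mid-width, x̄ = 90 mm.
All pieces are centred on the vertical centroidal axis, so I = ΣĪ (holes subtracted) = 39 157 627 mm⁴.
Radius of gyration: k = √(I/A) = √(39 157 627 / 12977.9) = 54.9295 mm.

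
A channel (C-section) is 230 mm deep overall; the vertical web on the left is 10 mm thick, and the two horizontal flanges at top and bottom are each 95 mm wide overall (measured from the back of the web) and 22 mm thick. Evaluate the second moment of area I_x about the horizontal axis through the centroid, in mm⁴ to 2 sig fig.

I_x ≈ 5.1 × 10⁷ mm⁴

Treat the section as a set of non-overlapping primitives; coordinates are from the bounding-box lower-left.
Web: 10 × 230, A = 2 300 mm², y = 115 mm, Ī = 10 139 167 mm⁴.
Top flange (beyond web): 85 × 22, A = 1 870 mm², y = 219 mm, Ī = 75 423 mm⁴.
Bottom flange (beyond web): 85 × 22, A = 1 870 mm², y = 11 mm, Ī = 75 423 mm⁴.
By symmetry the centroid is at mid-height, ȳ = 115 mm.
Transfer each piece to the horizontal axis through the centroid using Ī + A·d² with d = y − 115:
  web: d = 0 mm → contributes +10 139 167 mm⁴
  top flange (beyond web): d = 104 mm → contributes +20 301 343 mm⁴
  bottom flange (beyond web): d = -104 mm → contributes +20 301 343 mm⁴
Total I = 50 741 853 mm⁴.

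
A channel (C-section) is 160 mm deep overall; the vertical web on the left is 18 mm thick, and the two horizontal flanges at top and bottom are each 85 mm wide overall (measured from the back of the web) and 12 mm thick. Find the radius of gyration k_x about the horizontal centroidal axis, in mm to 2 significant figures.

Decompose the section into non-overlapping parts with the origin at the bottom-left of its bounding rectangle.
Web: 18 × 160, A = 2 880 mm², y = 80 mm, Ī = 6 144 000 mm⁴.
Top flange (beyond web): 67 × 12, A = 804 mm², y = 154 mm, Ī = 9 648 mm⁴.
Bottom flange (beyond web): 67 × 12, A = 804 mm², y = 6 mm, Ī = 9 648 mm⁴.
By symmetry the centroid is at mid-height, ȳ = 80 mm.
Transfer each piece to the horizontal centroidal axis using Ī + A·d² with d = y − 80:
  web: d = 0 mm → contributes +6 144 000 mm⁴
  top flange (beyond web): d = 74 mm → contributes +4 412 352 mm⁴
  bottom flange (beyond web): d = -74 mm → contributes +4 412 352 mm⁴
Total I = 14 968 704 mm⁴.
Radius of gyration: k = √(I/A) = √(14 968 704 / 4 488) = 57.75 mm.

k_x ≈ 58 mm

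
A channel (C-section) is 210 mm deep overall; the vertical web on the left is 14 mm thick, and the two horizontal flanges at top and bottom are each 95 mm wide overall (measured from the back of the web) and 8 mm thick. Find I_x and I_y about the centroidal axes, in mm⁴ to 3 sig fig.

Decompose the section into non-overlapping parts with the origin at the bottom-left of its bounding rectangle.
Web: 14 × 210, A = 2 940 mm², y = 105 mm, Ī = 10 804 500 mm⁴.
Top flange (beyond web): 81 × 8, A = 648 mm², y = 206 mm, Ī = 3 456 mm⁴.
Bottom flange (beyond web): 81 × 8, A = 648 mm², y = 4 mm, Ī = 3 456 mm⁴.
By symmetry the centroid is at mid-height, ȳ = 105 mm.
Transfer each piece to the centroidal x-axis using Ī + A·d² with d = y − 105:
  web: d = 0 mm → contributes +10 804 500 mm⁴
  top flange (beyond web): d = 101 mm → contributes +6 613 704 mm⁴
  bottom flange (beyond web): d = -101 mm → contributes +6 613 704 mm⁴
Total I = 24 031 908 mm⁴.
For the y-axis: x̄ = 21.533 mm.
Repeating about the centroidal y-axis gives I_y = 2 786 083 mm⁴.

I_x ≈ 2.40 × 10⁷ mm⁴, I_y ≈ 2.79 × 10⁶ mm⁴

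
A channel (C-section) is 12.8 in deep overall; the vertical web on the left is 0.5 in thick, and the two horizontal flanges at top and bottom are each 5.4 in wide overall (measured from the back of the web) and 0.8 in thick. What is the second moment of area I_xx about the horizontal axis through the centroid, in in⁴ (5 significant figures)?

Treat the section as a set of non-overlapping primitives; coordinates are from the bounding-box lower-left.
Web: 0.5 × 12.8, A = 6.4 in², y = 6.4 in, Ī = 87.38133 in⁴.
Top flange (beyond web): 4.9 × 0.8, A = 3.92 in², y = 12.4 in, Ī = 0.2090667 in⁴.
Bottom flange (beyond web): 4.9 × 0.8, A = 3.92 in², y = 0.4 in, Ī = 0.2090667 in⁴.
By symmetry the centroid is at mid-height, ȳ = 6.4 in.
Transfer each piece to the horizontal axis through the centroid using Ī + A·d² with d = y − 6.4:
  web: d = 0 in → contributes +87.38133 in⁴
  top flange (beyond web): d = 6 in → contributes +141.3291 in⁴
  bottom flange (beyond web): d = -6 in → contributes +141.3291 in⁴
Total I = 370.0395 in⁴.

I_xx ≈ 370.04 in⁴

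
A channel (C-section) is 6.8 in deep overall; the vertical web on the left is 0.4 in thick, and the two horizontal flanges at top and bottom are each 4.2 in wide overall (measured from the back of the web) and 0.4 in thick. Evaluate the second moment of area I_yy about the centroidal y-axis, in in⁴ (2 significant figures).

Treat the section as a set of non-overlapping primitives; coordinates are from the bounding-box lower-left.
Web: 0.4 × 6.8, A = 2.72 in², x = 0.2 in, Ī = 0.03627 in⁴.
Top flange (beyond web): 3.8 × 0.4, A = 1.52 in², x = 2.3 in, Ī = 1.829 in⁴.
Bottom flange (beyond web): 3.8 × 0.4, A = 1.52 in², x = 2.3 in, Ī = 1.829 in⁴.
Centroid: x̄ = ΣA·x / ΣA = 1.308 in.
Transfer each piece to the centroidal y-axis using Ī + A·d² with d = x − 1.308:
  web: d = -1.108 in → contributes +3.378 in⁴
  top flange (beyond web): d = 0.9917 in → contributes +3.324 in⁴
  bottom flange (beyond web): d = 0.9917 in → contributes +3.324 in⁴
Total I = 10.03 in⁴.

I_yy ≈ 10 in⁴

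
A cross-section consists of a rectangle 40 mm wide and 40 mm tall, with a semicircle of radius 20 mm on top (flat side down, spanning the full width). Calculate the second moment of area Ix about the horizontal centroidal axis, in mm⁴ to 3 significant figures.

Ix ≈ 5.97 × 10⁵ mm⁴

Break the section into simple shapes (no overlaps), measuring from the bottom-left corner of the bounding box.
Rectangular body: 40 × 40, A = 1 600 mm², y = 20 mm, Ī = 213 333 mm⁴.
Semicircular cap: semicircle r = 20, A = 628.32 mm², y = 48.488 mm, Ī = 17 561 mm⁴.
Centroid: ȳ = ΣA·y / ΣA = 28.033 mm.
Transfer each piece to the horizontal centroidal axis using Ī + A·d² with d = y − 28.033:
  rectangular body: d = -8.0328 mm → contributes +316 576 mm⁴
  semicircular cap: d = 20.455 mm → contributes +280 465 mm⁴
Total I = 597 041 mm⁴.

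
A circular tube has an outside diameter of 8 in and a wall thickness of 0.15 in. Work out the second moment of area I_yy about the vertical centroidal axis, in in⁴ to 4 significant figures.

I_yy ≈ 28.50 in⁴

Decompose the section into non-overlapping parts with the origin at the bottom-left of its bounding rectangle.
Outer circle: ⌀8, A = 50.2655 in², x = 4 in, Ī = 201.062 in⁴.
Bore (subtracted): ⌀7.7, A = 46.5663 in², x = 4 in, Ī = 172.557 in⁴.
By symmetry the centroid is at mid-width, x̄ = 4 in.
All pieces are centred on the vertical centroidal axis, so I = ΣĪ (holes subtracted) = 28.5048 in⁴.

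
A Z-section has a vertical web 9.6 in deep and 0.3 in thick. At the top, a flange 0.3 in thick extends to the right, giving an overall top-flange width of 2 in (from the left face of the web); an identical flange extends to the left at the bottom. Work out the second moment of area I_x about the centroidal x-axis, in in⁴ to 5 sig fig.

I_x ≈ 44.181 in⁴

Decompose the section into non-overlapping parts with the origin at the bottom-left of its bounding rectangle.
Web: 0.3 × 9.6, A = 2.88 in², y = 4.8 in, Ī = 22.1184 in⁴.
Top flange (beyond web): 1.7 × 0.3, A = 0.51 in², y = 9.45 in, Ī = 0.003825 in⁴.
Bottom flange (beyond web): 1.7 × 0.3, A = 0.51 in², y = 0.15 in, Ī = 0.003825 in⁴.
Centroid: ȳ = ΣA·y / ΣA = 4.8 in.
Transfer each piece to the centroidal x-axis using Ī + A·d² with d = y − 4.8:
  web: d = 0 in → contributes +22.1184 in⁴
  top flange (beyond web): d = 4.65 in → contributes +11.0313 in⁴
  bottom flange (beyond web): d = -4.65 in → contributes +11.0313 in⁴
Total I = 44.181 in⁴.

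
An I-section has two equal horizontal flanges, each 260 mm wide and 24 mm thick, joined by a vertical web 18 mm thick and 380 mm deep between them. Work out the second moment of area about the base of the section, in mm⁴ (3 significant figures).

Treat the section as a set of non-overlapping primitives; coordinates are from the bounding-box lower-left.
Bottom flange: 260 × 24, A = 6 240 mm², y = 12 mm, Ī = 299 520 mm⁴.
Web: 18 × 380, A = 6 840 mm², y = 214 mm, Ī = 82 308 000 mm⁴.
Top flange: 260 × 24, A = 6 240 mm², y = 416 mm, Ī = 299 520 mm⁴.
Transfer each piece to a horizontal axis along the bottom face using Ī + A·d² with d = y − 0:
  bottom flange: d = 12 mm → contributes +1 198 080 mm⁴
  web: d = 214 mm → contributes +395 552 640 mm⁴
  top flange: d = 416 mm → contributes +1 080 168 960 mm⁴
Total I = 1 476 919 680 mm⁴.

I_base ≈ 1.48 × 10⁹ mm⁴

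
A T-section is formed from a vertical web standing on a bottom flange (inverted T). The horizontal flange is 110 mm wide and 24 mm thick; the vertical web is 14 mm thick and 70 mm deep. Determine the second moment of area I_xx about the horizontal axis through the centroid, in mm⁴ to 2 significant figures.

I_xx ≈ 2.1 × 10⁶ mm⁴

Split into non-overlapping primitives; take the origin at the lower-left of the bounding box.
Flange: 110 × 24, A = 2 640 mm², y = 12 mm, Ī = 126 720 mm⁴.
Web: 14 × 70, A = 980 mm², y = 59 mm, Ī = 400 167 mm⁴.
Centroid: ȳ = ΣA·y / ΣA = 24.72 mm.
Transfer each piece to the horizontal axis through the centroid using Ī + A·d² with d = y − 24.72:
  flange: d = -12.72 mm → contributes +554 120 mm⁴
  web: d = 34.28 mm → contributes +1 551 530 mm⁴
Total I = 2 105 650 mm⁴.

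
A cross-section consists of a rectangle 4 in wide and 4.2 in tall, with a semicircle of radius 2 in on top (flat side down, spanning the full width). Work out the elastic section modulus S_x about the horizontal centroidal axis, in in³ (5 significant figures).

Treat the section as a set of non-overlapping primitives; coordinates are from the bounding-box lower-left.
Rectangular body: 4 × 4.2, A = 16.8 in², y = 2.1 in, Ī = 24.696 in⁴.
Semicircular cap: semicircle r = 2, A = 6.283185 in², y = 5.048826 in, Ī = 1.756111 in⁴.
Centroid: ȳ = ΣA·y / ΣA = 2.902663 in.
Transfer each piece to the horizontal centroidal axis using Ī + A·d² with d = y − 2.902663:
  rectangular body: d = -0.8026632 in → contributes +35.5197 in⁴
  semicircular cap: d = 2.146163 in → contributes +30.69657 in⁴
Total I = 66.21627 in⁴.
Extreme fibre distance c = 3.297337 in; S = I/c = 20.08174 in³.

S_x ≈ 20.082 in³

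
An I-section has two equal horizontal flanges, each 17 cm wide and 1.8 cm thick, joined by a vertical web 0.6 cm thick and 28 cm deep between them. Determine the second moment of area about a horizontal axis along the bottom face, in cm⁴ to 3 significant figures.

I_base ≈ 3.42 × 10⁴ cm⁴

Break the section into simple shapes (no overlaps), measuring from the bottom-left corner of the bounding box.
Bottom flange: 17 × 1.8, A = 30.6 cm², y = 0.9 cm, Ī = 8.262 cm⁴.
Web: 0.6 × 28, A = 16.8 cm², y = 15.8 cm, Ī = 1097.6 cm⁴.
Top flange: 17 × 1.8, A = 30.6 cm², y = 30.7 cm, Ī = 8.262 cm⁴.
Transfer each piece to a horizontal axis along the bottom face using Ī + A·d² with d = y − 0:
  bottom flange: d = 0.9 cm → contributes +33.048 cm⁴
  web: d = 15.8 cm → contributes +5291.6 cm⁴
  top flange: d = 30.7 cm → contributes +28 848 cm⁴
Total I = 34 173 cm⁴.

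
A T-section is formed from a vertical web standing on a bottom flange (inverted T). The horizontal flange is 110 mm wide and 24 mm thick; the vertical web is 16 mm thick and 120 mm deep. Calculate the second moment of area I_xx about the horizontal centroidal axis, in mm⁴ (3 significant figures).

Decompose the section into non-overlapping parts with the origin at the bottom-left of its bounding rectangle.
Flange: 110 × 24, A = 2 640 mm², y = 12 mm, Ī = 126 720 mm⁴.
Web: 16 × 120, A = 1 920 mm², y = 84 mm, Ī = 2 304 000 mm⁴.
Centroid: ȳ = ΣA·y / ΣA = 42.316 mm.
Transfer each piece to the horizontal centroidal axis using Ī + A·d² with d = y − 42.316:
  flange: d = -30.316 mm → contributes +2 553 004 mm⁴
  web: d = 41.684 mm → contributes +5 640 141 mm⁴
Total I = 8 193 145 mm⁴.

I_xx ≈ 8.19 × 10⁶ mm⁴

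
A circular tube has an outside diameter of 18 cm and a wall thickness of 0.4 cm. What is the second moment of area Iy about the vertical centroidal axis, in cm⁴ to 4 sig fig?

Iy ≈ 856.8 cm⁴

Treat the section as a set of non-overlapping primitives; coordinates are from the bounding-box lower-left.
Outer circle: ⌀18, A = 254.469 cm², x = 9 cm, Ī = 5 153 cm⁴.
Bore (subtracted): ⌀17.2, A = 232.352 cm², x = 9 cm, Ī = 4296.19 cm⁴.
By symmetry the centroid is at mid-width, x̄ = 9 cm.
All pieces are centred on the vertical centroidal axis, so I = ΣĪ (holes subtracted) = 856.805 cm⁴.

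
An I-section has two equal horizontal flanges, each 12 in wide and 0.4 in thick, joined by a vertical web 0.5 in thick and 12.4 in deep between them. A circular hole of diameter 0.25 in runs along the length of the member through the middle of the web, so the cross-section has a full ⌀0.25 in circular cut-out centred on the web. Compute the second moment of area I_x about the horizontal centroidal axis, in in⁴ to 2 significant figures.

I_x ≈ 470 in⁴

Split into non-overlapping primitives; take the origin at the lower-left of the bounding box.
Bottom flange: 12 × 0.4, A = 4.8 in², y = 0.2 in, Ī = 0.064 in⁴.
Web: 0.5 × 12.4, A = 6.2 in², y = 6.6 in, Ī = 79.44 in⁴.
Top flange: 12 × 0.4, A = 4.8 in², y = 13 in, Ī = 0.064 in⁴.
Hole (subtracted): ⌀0.25, A = 0.04909 in², y = 6.6 in, Ī = 0.0001917 in⁴.
By symmetry the centroid is at mid-height, ȳ = 6.6 in.
Transfer each piece to the horizontal centroidal axis using Ī + A·d² with d = y − 6.6:
  bottom flange: d = -6.4 in → contributes +196.7 in⁴
  web: d = 0 in → contributes +79.44 in⁴
  top flange: d = 6.4 in → contributes +196.7 in⁴
  hole: d = 0 in → contributes −0.0001917 in⁴
Total I = 472.8 in⁴.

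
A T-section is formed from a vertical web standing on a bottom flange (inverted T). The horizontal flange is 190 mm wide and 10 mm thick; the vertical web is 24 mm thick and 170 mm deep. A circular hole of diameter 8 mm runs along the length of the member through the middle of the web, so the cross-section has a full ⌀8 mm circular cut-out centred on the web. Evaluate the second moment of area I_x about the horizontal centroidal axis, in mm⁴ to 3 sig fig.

I_x ≈ 2.03 × 10⁷ mm⁴

Treat the section as a set of non-overlapping primitives; coordinates are from the bounding-box lower-left.
Flange: 190 × 10, A = 1 900 mm², y = 5 mm, Ī = 15 833 mm⁴.
Web: 24 × 170, A = 4 080 mm², y = 95 mm, Ī = 9 826 000 mm⁴.
Hole (subtracted): ⌀8, A = 50.265 mm², y = 95 mm, Ī = 201.06 mm⁴.
Centroid: ȳ = ΣA·y / ΣA = 66.162 mm.
Transfer each piece to the horizontal centroidal axis using Ī + A·d² with d = y − 66.162:
  flange: d = -61.162 mm → contributes +7 123 401 mm⁴
  web: d = 28.838 mm → contributes +13 218 985 mm⁴
  hole: d = 28.838 mm → contributes −42 003 mm⁴
Total I = 20 300 383 mm⁴.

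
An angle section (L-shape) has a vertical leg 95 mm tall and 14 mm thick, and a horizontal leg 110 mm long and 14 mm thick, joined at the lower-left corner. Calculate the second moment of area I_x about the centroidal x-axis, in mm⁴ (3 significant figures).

I_x ≈ 2.12 × 10⁶ mm⁴

Decompose the section into non-overlapping parts with the origin at the bottom-left of its bounding rectangle.
Vertical leg: 14 × 95, A = 1 330 mm², y = 47.5 mm, Ī = 1 000 271 mm⁴.
Horizontal leg (remainder): 96 × 14, A = 1 344 mm², y = 7 mm, Ī = 21 952 mm⁴.
Centroid: ȳ = ΣA·y / ΣA = 27.144 mm.
Transfer each piece to the centroidal x-axis using Ī + A·d² with d = y − 27.144:
  vertical leg: d = 20.356 mm → contributes +1 551 380 mm⁴
  horizontal leg (remainder): d = -20.144 mm → contributes +567 320 mm⁴
Total I = 2 118 700 mm⁴.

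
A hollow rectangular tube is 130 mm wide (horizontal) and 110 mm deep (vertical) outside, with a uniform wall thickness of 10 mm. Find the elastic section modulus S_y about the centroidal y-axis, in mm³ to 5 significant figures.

S_y ≈ 1.5626 × 10⁵ mm³

Split into non-overlapping primitives; take the origin at the lower-left of the bounding box.
Outer rectangle: 130 × 110, A = 14 300 mm², x = 65 mm, Ī = 20 139 167 mm⁴.
Inner void (subtracted): 110 × 90, A = 9 900 mm², x = 65 mm, Ī = 9 982 500 mm⁴.
By symmetry the centroid is at mid-width, x̄ = 65 mm.
All pieces are centred on the centroidal y-axis, so I = ΣĪ (holes subtracted) = 10 156 667 mm⁴.
Extreme fibre distance c = 65 mm; S = I/c = 156256.4 mm³.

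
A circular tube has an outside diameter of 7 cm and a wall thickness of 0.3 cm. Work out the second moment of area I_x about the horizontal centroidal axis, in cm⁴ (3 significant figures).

Break the section into simple shapes (no overlaps), measuring from the bottom-left corner of the bounding box.
Outer circle: ⌀7, A = 38.485 cm², y = 3.5 cm, Ī = 117.86 cm⁴.
Bore (subtracted): ⌀6.4, A = 32.17 cm², y = 3.5 cm, Ī = 82.355 cm⁴.
By symmetry the centroid is at mid-height, ȳ = 3.5 cm.
All pieces are centred on the horizontal centroidal axis, so I = ΣĪ (holes subtracted) = 35.504 cm⁴.

I_x ≈ 35.5 cm⁴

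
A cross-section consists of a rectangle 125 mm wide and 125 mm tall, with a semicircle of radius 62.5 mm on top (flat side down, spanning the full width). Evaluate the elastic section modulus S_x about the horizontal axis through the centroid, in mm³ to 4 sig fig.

Decompose the section into non-overlapping parts with the origin at the bottom-left of its bounding rectangle.
Rectangular body: 125 × 125, A = 15 625 mm², y = 62.5 mm, Ī = 20 345 052 mm⁴.
Semicircular cap: semicircle r = 62.5, A = 6135.92 mm², y = 151.526 mm, Ī = 1 674 758 mm⁴.
Centroid: ȳ = ΣA·y / ΣA = 87.6026 mm.
Transfer each piece to the horizontal axis through the centroid using Ī + A·d² with d = y − 87.6026:
  rectangular body: d = -25.1026 mm → contributes +30 190 993 mm⁴
  semicircular cap: d = 63.9232 mm → contributes +26 747 241 mm⁴
Total I = 56 938 234 mm⁴.
Extreme fibre distance c = 99.8974 mm; S = I/c = 569 967 mm³.

S_x ≈ 5.700 × 10⁵ mm³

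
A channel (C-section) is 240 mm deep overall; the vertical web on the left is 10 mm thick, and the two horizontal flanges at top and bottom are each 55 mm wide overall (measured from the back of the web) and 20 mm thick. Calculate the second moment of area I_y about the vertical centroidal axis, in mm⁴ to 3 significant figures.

I_y ≈ 1.10 × 10⁶ mm⁴

Break the section into simple shapes (no overlaps), measuring from the bottom-left corner of the bounding box.
Web: 10 × 240, A = 2 400 mm², x = 5 mm, Ī = 20 000 mm⁴.
Top flange (beyond web): 45 × 20, A = 900 mm², x = 32.5 mm, Ī = 151 875 mm⁴.
Bottom flange (beyond web): 45 × 20, A = 900 mm², x = 32.5 mm, Ī = 151 875 mm⁴.
Centroid: x̄ = ΣA·x / ΣA = 16.786 mm.
Transfer each piece to the vertical centroidal axis using Ī + A·d² with d = x − 16.786:
  web: d = -11.786 mm → contributes +353 367 mm⁴
  top flange (beyond web): d = 15.714 mm → contributes +374 120 mm⁴
  bottom flange (beyond web): d = 15.714 mm → contributes +374 120 mm⁴
Total I = 1 101 607 mm⁴.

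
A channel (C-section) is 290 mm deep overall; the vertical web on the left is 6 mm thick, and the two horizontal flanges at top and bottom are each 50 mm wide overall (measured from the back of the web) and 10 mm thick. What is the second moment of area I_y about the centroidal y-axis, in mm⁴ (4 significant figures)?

I_y ≈ 5.125 × 10⁵ mm⁴

Split into non-overlapping primitives; take the origin at the lower-left of the bounding box.
Web: 6 × 290, A = 1 740 mm², x = 3 mm, Ī = 5 220 mm⁴.
Top flange (beyond web): 44 × 10, A = 440 mm², x = 28 mm, Ī = 70986.7 mm⁴.
Bottom flange (beyond web): 44 × 10, A = 440 mm², x = 28 mm, Ī = 70986.7 mm⁴.
Centroid: x̄ = ΣA·x / ΣA = 11.3969 mm.
Transfer each piece to the centroidal y-axis using Ī + A·d² with d = x − 11.3969:
  web: d = -8.39695 mm → contributes +127 905 mm⁴
  top flange (beyond web): d = 16.6031 mm → contributes +192 278 mm⁴
  bottom flange (beyond web): d = 16.6031 mm → contributes +192 278 mm⁴
Total I = 512 461 mm⁴.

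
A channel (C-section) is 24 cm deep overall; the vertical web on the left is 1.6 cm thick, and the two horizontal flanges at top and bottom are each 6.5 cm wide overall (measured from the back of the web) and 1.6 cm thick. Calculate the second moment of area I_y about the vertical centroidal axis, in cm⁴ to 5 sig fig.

I_y ≈ 157.17 cm⁴

Break the section into simple shapes (no overlaps), measuring from the bottom-left corner of the bounding box.
Web: 1.6 × 24, A = 38.4 cm², x = 0.8 cm, Ī = 8.192 cm⁴.
Top flange (beyond web): 4.9 × 1.6, A = 7.84 cm², x = 4.05 cm, Ī = 15.68653 cm⁴.
Bottom flange (beyond web): 4.9 × 1.6, A = 7.84 cm², x = 4.05 cm, Ī = 15.68653 cm⁴.
Centroid: x̄ = ΣA·x / ΣA = 1.742308 cm.
Transfer each piece to the vertical centroidal axis using Ī + A·d² with d = x − 1.742308:
  web: d = -0.9423077 cm → contributes +42.28904 cm⁴
  top flange (beyond web): d = 2.307692 cm → contributes +57.43801 cm⁴
  bottom flange (beyond web): d = 2.307692 cm → contributes +57.43801 cm⁴
Total I = 157.1651 cm⁴.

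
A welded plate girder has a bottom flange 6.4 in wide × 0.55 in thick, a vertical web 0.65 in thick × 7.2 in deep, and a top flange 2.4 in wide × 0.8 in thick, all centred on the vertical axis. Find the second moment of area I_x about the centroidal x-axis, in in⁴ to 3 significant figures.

I_x ≈ 100 in⁴

Treat the section as a set of non-overlapping primitives; coordinates are from the bounding-box lower-left.
Bottom plate: 6.4 × 0.55, A = 3.52 in², y = 0.275 in, Ī = 0.088733 in⁴.
Web plate: 0.65 × 7.2, A = 4.68 in², y = 4.15 in, Ī = 20.218 in⁴.
Top plate: 2.4 × 0.8, A = 1.92 in², y = 8.15 in, Ī = 0.1024 in⁴.
Centroid: ȳ = ΣA·y / ΣA = 3.5611 in.
Transfer each piece to the centroidal x-axis using Ī + A·d² with d = y − 3.5611:
  bottom plate: d = -3.2861 in → contributes +38.099 in⁴
  web plate: d = 0.58893 in → contributes +21.841 in⁴
  top plate: d = 4.5889 in → contributes +40.534 in⁴
Total I = 100.47 in⁴.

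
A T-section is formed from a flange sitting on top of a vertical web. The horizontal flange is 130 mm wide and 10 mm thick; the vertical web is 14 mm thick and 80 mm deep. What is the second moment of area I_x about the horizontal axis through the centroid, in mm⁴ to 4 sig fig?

I_x ≈ 1.827 × 10⁶ mm⁴

Treat the section as a set of non-overlapping primitives; coordinates are from the bounding-box lower-left.
Flange: 130 × 10, A = 1 300 mm², y = 85 mm, Ī = 10833.3 mm⁴.
Web: 14 × 80, A = 1 120 mm², y = 40 mm, Ī = 597 333 mm⁴.
Centroid: ȳ = ΣA·y / ΣA = 64.1736 mm.
Transfer each piece to the horizontal axis through the centroid using Ī + A·d² with d = y − 64.1736:
  flange: d = 20.8264 mm → contributes +574 696 mm⁴
  web: d = -24.1736 mm → contributes +1 251 817 mm⁴
Total I = 1 826 514 mm⁴.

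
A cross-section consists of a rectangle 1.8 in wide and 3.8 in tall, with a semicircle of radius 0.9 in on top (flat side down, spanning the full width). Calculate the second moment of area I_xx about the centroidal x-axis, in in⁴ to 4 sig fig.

Split into non-overlapping primitives; take the origin at the lower-left of the bounding box.
Rectangular body: 1.8 × 3.8, A = 6.84 in², y = 1.9 in, Ī = 8.2308 in⁴.
Semicircular cap: semicircle r = 0.9, A = 1.27235 in², y = 4.18197 in, Ī = 0.0720115 in⁴.
Centroid: ȳ = ΣA·y / ΣA = 2.25791 in.
Transfer each piece to the centroidal x-axis using Ī + A·d² with d = y − 2.25791:
  rectangular body: d = -0.357906 in → contributes +9.10698 in⁴
  semicircular cap: d = 1.92407 in → contributes +4.78227 in⁴
Total I = 13.8893 in⁴.

I_xx ≈ 13.89 in⁴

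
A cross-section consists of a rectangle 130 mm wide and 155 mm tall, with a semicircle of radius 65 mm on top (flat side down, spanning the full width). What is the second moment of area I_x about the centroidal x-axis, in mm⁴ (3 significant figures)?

I_x ≈ 9.74 × 10⁷ mm⁴

Break the section into simple shapes (no overlaps), measuring from the bottom-left corner of the bounding box.
Rectangular body: 130 × 155, A = 20 150 mm², y = 77.5 mm, Ī = 40 341 979 mm⁴.
Semicircular cap: semicircle r = 65, A = 6636.6 mm², y = 182.59 mm, Ī = 1 959 230 mm⁴.
Centroid: ȳ = ΣA·y / ΣA = 103.54 mm.
Transfer each piece to the centroidal x-axis using Ī + A·d² with d = y − 103.54:
  rectangular body: d = -26.036 mm → contributes +54 001 309 mm⁴
  semicircular cap: d = 79.051 mm → contributes +43 431 504 mm⁴
Total I = 97 432 812 mm⁴.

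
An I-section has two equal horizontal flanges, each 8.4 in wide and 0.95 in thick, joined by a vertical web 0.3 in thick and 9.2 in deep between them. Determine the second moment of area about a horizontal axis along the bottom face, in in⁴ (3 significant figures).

I_base ≈ 1010 in⁴

Decompose the section into non-overlapping parts with the origin at the bottom-left of its bounding rectangle.
Bottom flange: 8.4 × 0.95, A = 7.98 in², y = 0.475 in, Ī = 0.60016 in⁴.
Web: 0.3 × 9.2, A = 2.76 in², y = 5.55 in, Ī = 19.467 in⁴.
Top flange: 8.4 × 0.95, A = 7.98 in², y = 10.625 in, Ī = 0.60016 in⁴.
Transfer each piece to the bottom edge using Ī + A·d² with d = y − 0:
  bottom flange: d = 0.475 in → contributes +2.4007 in⁴
  web: d = 5.55 in → contributes +104.48 in⁴
  top flange: d = 10.625 in → contributes +901.47 in⁴
Total I = 1008.4 in⁴.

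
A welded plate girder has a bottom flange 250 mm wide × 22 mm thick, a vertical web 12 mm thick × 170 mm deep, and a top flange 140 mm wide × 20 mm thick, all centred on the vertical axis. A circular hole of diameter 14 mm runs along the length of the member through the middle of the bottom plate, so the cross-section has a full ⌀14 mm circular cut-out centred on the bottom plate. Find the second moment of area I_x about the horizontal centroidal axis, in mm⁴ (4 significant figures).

Split into non-overlapping primitives; take the origin at the lower-left of the bounding box.
Bottom plate: 250 × 22, A = 5 500 mm², y = 11 mm, Ī = 221 833 mm⁴.
Web plate: 12 × 170, A = 2 040 mm², y = 107 mm, Ī = 4 913 000 mm⁴.
Top plate: 140 × 20, A = 2 800 mm², y = 202 mm, Ī = 93333.3 mm⁴.
Hole (subtracted): ⌀14, A = 153.938 mm², y = 11 mm, Ī = 1885.74 mm⁴.
Centroid: ȳ = ΣA·y / ΣA = 82.7294 mm.
Transfer each piece to the horizontal centroidal axis using Ī + A·d² with d = y − 82.7294:
  bottom plate: d = -71.7294 mm → contributes +28 519 912 mm⁴
  web plate: d = 24.2706 mm → contributes +6 114 688 mm⁴
  top plate: d = 119.271 mm → contributes +39 924 674 mm⁴
  hole: d = -71.7294 mm → contributes −793 913 mm⁴
Total I = 73 765 360 mm⁴.

I_x ≈ 7.377 × 10⁷ mm⁴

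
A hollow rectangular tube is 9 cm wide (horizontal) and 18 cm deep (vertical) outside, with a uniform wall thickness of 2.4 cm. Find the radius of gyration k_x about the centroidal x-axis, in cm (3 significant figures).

k_x ≈ 5.79 cm

Break the section into simple shapes (no overlaps), measuring from the bottom-left corner of the bounding box.
Outer rectangle: 9 × 18, A = 162 cm², y = 9 cm, Ī = 4 374 cm⁴.
Inner void (subtracted): 4.2 × 13.2, A = 55.44 cm², y = 9 cm, Ī = 804.99 cm⁴.
By symmetry the centroid is at mid-height, ȳ = 9 cm.
All pieces are centred on the centroidal x-axis, so I = ΣĪ (holes subtracted) = 3 569 cm⁴.
Radius of gyration: k = √(I/A) = √(3 569 / 106.56) = 5.7873 cm.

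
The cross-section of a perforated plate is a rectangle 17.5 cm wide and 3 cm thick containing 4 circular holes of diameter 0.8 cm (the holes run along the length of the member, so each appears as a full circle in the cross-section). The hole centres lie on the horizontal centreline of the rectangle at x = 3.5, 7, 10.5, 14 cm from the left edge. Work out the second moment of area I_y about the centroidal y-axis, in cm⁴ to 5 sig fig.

I_y ≈ 1309.0 cm⁴

Break the section into simple shapes (no overlaps), measuring from the bottom-left corner of the bounding box.
Plate: 17.5 × 3, A = 52.5 cm², x = 8.75 cm, Ī = 1339.844 cm⁴.
Hole 1 (subtracted): ⌀0.8, A = 0.5026548 cm², x = 3.5 cm, Ī = 0.02010619 cm⁴.
Hole 2 (subtracted): ⌀0.8, A = 0.5026548 cm², x = 7 cm, Ī = 0.02010619 cm⁴.
Hole 3 (subtracted): ⌀0.8, A = 0.5026548 cm², x = 10.5 cm, Ī = 0.02010619 cm⁴.
Hole 4 (subtracted): ⌀0.8, A = 0.5026548 cm², x = 14 cm, Ī = 0.02010619 cm⁴.
By symmetry the centroid is at mid-width, x̄ = 8.75 cm.
Transfer each piece to the centroidal y-axis using Ī + A·d² with d = x − 8.75:
  plate: d = 0 cm → contributes +1339.844 cm⁴
  hole 1: d = -5.25 cm → contributes −13.87453 cm⁴
  hole 2: d = -1.75 cm → contributes −1.559487 cm⁴
  hole 3: d = 1.75 cm → contributes −1.559487 cm⁴
  hole 4: d = 5.25 cm → contributes −13.87453 cm⁴
Total I = 1308.976 cm⁴.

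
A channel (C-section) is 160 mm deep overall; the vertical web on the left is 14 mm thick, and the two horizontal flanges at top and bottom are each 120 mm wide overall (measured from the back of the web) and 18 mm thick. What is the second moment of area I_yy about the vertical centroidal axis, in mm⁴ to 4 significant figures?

I_yy ≈ 8.691 × 10⁶ mm⁴

Split into non-overlapping primitives; take the origin at the lower-left of the bounding box.
Web: 14 × 160, A = 2 240 mm², x = 7 mm, Ī = 36586.7 mm⁴.
Top flange (beyond web): 106 × 18, A = 1 908 mm², x = 67 mm, Ī = 1 786 524 mm⁴.
Bottom flange (beyond web): 106 × 18, A = 1 908 mm², x = 67 mm, Ī = 1 786 524 mm⁴.
Centroid: x̄ = ΣA·x / ΣA = 44.8071 mm.
Transfer each piece to the vertical centroidal axis using Ī + A·d² with d = x − 44.8071:
  web: d = -37.8071 mm → contributes +3 238 396 mm⁴
  top flange (beyond web): d = 22.1929 mm → contributes +2 726 259 mm⁴
  bottom flange (beyond web): d = 22.1929 mm → contributes +2 726 259 mm⁴
Total I = 8 690 913 mm⁴.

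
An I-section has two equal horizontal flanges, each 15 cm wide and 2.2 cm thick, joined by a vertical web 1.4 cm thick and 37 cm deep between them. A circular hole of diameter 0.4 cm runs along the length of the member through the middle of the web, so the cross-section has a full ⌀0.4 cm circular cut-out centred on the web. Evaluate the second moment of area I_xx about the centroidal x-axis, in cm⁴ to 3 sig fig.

I_xx ≈ 3.13 × 10⁴ cm⁴

Decompose the section into non-overlapping parts with the origin at the bottom-left of its bounding rectangle.
Bottom flange: 15 × 2.2, A = 33 cm², y = 1.1 cm, Ī = 13.31 cm⁴.
Web: 1.4 × 37, A = 51.8 cm², y = 20.7 cm, Ī = 5909.5 cm⁴.
Top flange: 15 × 2.2, A = 33 cm², y = 40.3 cm, Ī = 13.31 cm⁴.
Hole (subtracted): ⌀0.4, A = 0.12566 cm², y = 20.7 cm, Ī = 0.0012566 cm⁴.
By symmetry the centroid is at mid-height, ȳ = 20.7 cm.
Transfer each piece to the centroidal x-axis using Ī + A·d² with d = y − 20.7:
  bottom flange: d = -19.6 cm → contributes +12 691 cm⁴
  web: d = 0 cm → contributes +5909.5 cm⁴
  top flange: d = 19.6 cm → contributes +12 691 cm⁴
  hole: d = 0 cm → contributes −0.0012566 cm⁴
Total I = 31 291 cm⁴.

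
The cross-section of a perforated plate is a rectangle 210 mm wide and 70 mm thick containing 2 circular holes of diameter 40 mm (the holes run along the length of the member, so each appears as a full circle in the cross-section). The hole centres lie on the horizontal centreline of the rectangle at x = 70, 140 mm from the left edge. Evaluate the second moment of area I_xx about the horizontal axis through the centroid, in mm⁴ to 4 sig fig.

I_xx ≈ 5.751 × 10⁶ mm⁴

Break the section into simple shapes (no overlaps), measuring from the bottom-left corner of the bounding box.
Plate: 210 × 70, A = 14 700 mm², y = 35 mm, Ī = 6 002 500 mm⁴.
Hole 1 (subtracted): ⌀40, A = 1256.64 mm², y = 35 mm, Ī = 125 664 mm⁴.
Hole 2 (subtracted): ⌀40, A = 1256.64 mm², y = 35 mm, Ī = 125 664 mm⁴.
By symmetry the centroid is at mid-height, ȳ = 35 mm.
All pieces are centred on the horizontal axis through the centroid, so I = ΣĪ (holes subtracted) = 5 751 173 mm⁴.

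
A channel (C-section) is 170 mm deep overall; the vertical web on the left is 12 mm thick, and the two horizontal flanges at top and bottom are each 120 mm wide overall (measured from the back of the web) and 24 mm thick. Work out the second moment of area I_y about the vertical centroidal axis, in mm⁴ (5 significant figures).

I_y ≈ 1.0333 × 10⁷ mm⁴

Break the section into simple shapes (no overlaps), measuring from the bottom-left corner of the bounding box.
Web: 12 × 170, A = 2 040 mm², x = 6 mm, Ī = 24 480 mm⁴.
Top flange (beyond web): 108 × 24, A = 2 592 mm², x = 66 mm, Ī = 2 519 424 mm⁴.
Bottom flange (beyond web): 108 × 24, A = 2 592 mm², x = 66 mm, Ī = 2 519 424 mm⁴.
Centroid: x̄ = ΣA·x / ΣA = 49.05648 mm.
Transfer each piece to the vertical centroidal axis using Ī + A·d² with d = x − 49.05648:
  web: d = -43.05648 mm → contributes +3 806 355 mm⁴
  top flange (beyond web): d = 16.94352 mm → contributes +3 263 543 mm⁴
  bottom flange (beyond web): d = 16.94352 mm → contributes +3 263 543 mm⁴
Total I = 10 333 441 mm⁴.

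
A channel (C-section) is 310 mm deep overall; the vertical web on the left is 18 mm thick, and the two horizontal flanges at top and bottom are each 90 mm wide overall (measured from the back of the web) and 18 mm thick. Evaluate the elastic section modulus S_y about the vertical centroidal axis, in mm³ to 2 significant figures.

Decompose the section into non-overlapping parts with the origin at the bottom-left of its bounding rectangle.
Web: 18 × 310, A = 5 580 mm², x = 9 mm, Ī = 150 660 mm⁴.
Top flange (beyond web): 72 × 18, A = 1 296 mm², x = 54 mm, Ī = 559 872 mm⁴.
Bottom flange (beyond web): 72 × 18, A = 1 296 mm², x = 54 mm, Ī = 559 872 mm⁴.
Centroid: x̄ = ΣA·x / ΣA = 23.27 mm.
Transfer each piece to the vertical centroidal axis using Ī + A·d² with d = x − 23.27:
  web: d = -14.27 mm → contributes +1 287 430 mm⁴
  top flange (beyond web): d = 30.73 mm → contributes +1 783 478 mm⁴
  bottom flange (beyond web): d = 30.73 mm → contributes +1 783 478 mm⁴
Total I = 4 854 386 mm⁴.
Extreme fibre distance c = 66.73 mm; S = I/c = 72 750 mm³.

S_y ≈ 7.3 × 10⁴ mm³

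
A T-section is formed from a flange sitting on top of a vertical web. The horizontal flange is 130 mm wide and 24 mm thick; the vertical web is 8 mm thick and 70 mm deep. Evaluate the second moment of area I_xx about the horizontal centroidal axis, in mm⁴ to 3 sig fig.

I_xx ≈ 1.43 × 10⁶ mm⁴

Decompose the section into non-overlapping parts with the origin at the bottom-left of its bounding rectangle.
Flange: 130 × 24, A = 3 120 mm², y = 82 mm, Ī = 149 760 mm⁴.
Web: 8 × 70, A = 560 mm², y = 35 mm, Ī = 228 667 mm⁴.
Centroid: ȳ = ΣA·y / ΣA = 74.848 mm.
Transfer each piece to the horizontal centroidal axis using Ī + A·d² with d = y − 74.848:
  flange: d = 7.1522 mm → contributes +309 359 mm⁴
  web: d = -39.848 mm → contributes +1 117 862 mm⁴
Total I = 1 427 221 mm⁴.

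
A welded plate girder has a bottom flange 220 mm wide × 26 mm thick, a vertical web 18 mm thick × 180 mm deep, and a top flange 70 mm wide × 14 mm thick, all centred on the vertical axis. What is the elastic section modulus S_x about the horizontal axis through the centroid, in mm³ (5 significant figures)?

S_x ≈ 3.5411 × 10⁵ mm³

Decompose the section into non-overlapping parts with the origin at the bottom-left of its bounding rectangle.
Bottom plate: 220 × 26, A = 5 720 mm², y = 13 mm, Ī = 322226.7 mm⁴.
Web plate: 18 × 180, A = 3 240 mm², y = 116 mm, Ī = 8 748 000 mm⁴.
Top plate: 70 × 14, A = 980 mm², y = 213 mm, Ī = 16006.67 mm⁴.
Centroid: ȳ = ΣA·y / ΣA = 66.29175 mm.
Transfer each piece to the horizontal axis through the centroid using Ī + A·d² with d = y − 66.29175:
  bottom plate: d = -53.29175 mm → contributes +16 567 088 mm⁴
  web plate: d = 49.70825 mm → contributes +16 753 749 mm⁴
  top plate: d = 146.7082 mm → contributes +21 108 851 mm⁴
Total I = 54 429 687 mm⁴.
Extreme fibre distance c = 153.7082 mm; S = I/c = 354110.4 mm³.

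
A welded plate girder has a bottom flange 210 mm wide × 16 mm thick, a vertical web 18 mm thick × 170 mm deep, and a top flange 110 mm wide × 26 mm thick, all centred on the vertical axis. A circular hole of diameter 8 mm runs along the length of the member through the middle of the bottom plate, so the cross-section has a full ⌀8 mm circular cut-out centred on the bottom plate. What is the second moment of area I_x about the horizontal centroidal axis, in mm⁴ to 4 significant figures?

Split into non-overlapping primitives; take the origin at the lower-left of the bounding box.
Bottom plate: 210 × 16, A = 3 360 mm², y = 8 mm, Ī = 71 680 mm⁴.
Web plate: 18 × 170, A = 3 060 mm², y = 101 mm, Ī = 7 369 500 mm⁴.
Top plate: 110 × 26, A = 2 860 mm², y = 199 mm, Ī = 161 113 mm⁴.
Hole (subtracted): ⌀8, A = 50.2655 mm², y = 8 mm, Ī = 201.062 mm⁴.
Centroid: ȳ = ΣA·y / ΣA = 98.0178 mm.
Transfer each piece to the horizontal centroidal axis using Ī + A·d² with d = y − 98.0178:
  bottom plate: d = -90.0178 mm → contributes +27 298 421 mm⁴
  web plate: d = 2.98224 mm → contributes +7 396 715 mm⁴
  top plate: d = 100.982 mm → contributes +29 325 716 mm⁴
  hole: d = -90.0178 mm → contributes −407 512 mm⁴
Total I = 63 613 339 mm⁴.

I_x ≈ 6.361 × 10⁷ mm⁴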